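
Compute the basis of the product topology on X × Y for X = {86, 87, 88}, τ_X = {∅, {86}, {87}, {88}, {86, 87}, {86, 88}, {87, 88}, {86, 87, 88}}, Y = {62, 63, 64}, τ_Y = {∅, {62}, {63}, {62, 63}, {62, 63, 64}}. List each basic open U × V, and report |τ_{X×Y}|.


Basis B = {∅ × ∅, {86} × {62}, {86} × {63}, {87} × {62}, {87} × {63}, {88} × {62}, {88} × {63}, {86} × {62, 63}, {86, 87} × {62}, {86, 88} × {62}, {86, 87} × {63}, {86, 88} × {63}, {87} × {62, 63}, {87, 88} × {62}, {87, 88} × {63}, {88} × {62, 63}, {86} × {62, 63, 64}, {86, 87, 88} × {62}, {86, 87, 88} × {63}, {87} × {62, 63, 64}, {88} × {62, 63, 64}, {86, 87} × {62, 63}, {86, 88} × {62, 63}, {87, 88} × {62, 63}, {86, 87} × {62, 63, 64}, {86, 88} × {62, 63, 64}, {86, 87, 88} × {62, 63}, {87, 88} × {62, 63, 64}, {86, 87, 88} × {62, 63, 64}}; |τ_{X×Y}| = 125.

Enumerate products U × V with U ∈ τ_X, V ∈ τ_Y (deduplicated):
  ∅ × ∅ = {} (∅)
  {86} × {62} = {(86,62)}
  {86} × {63} = {(86,63)}
  {87} × {62} = {(87,62)}
  {87} × {63} = {(87,63)}
  {88} × {62} = {(88,62)}
  {88} × {63} = {(88,63)}
  {86} × {62, 63} = {(86,62), (86,63)}
  {86, 87} × {62} = {(86,62), (87,62)}
  {86, 88} × {62} = {(86,62), (88,62)}
  {86, 87} × {63} = {(86,63), (87,63)}
  {86, 88} × {63} = {(86,63), (88,63)}
  {87} × {62, 63} = {(87,62), (87,63)}
  {87, 88} × {62} = {(87,62), (88,62)}
  {87, 88} × {63} = {(87,63), (88,63)}
  {88} × {62, 63} = {(88,62), (88,63)}
  {86} × {62, 63, 64} = {(86,62), (86,63), (86,64)}
  {86, 87, 88} × {62} = {(86,62), (87,62), (88,62)}
  {86, 87, 88} × {63} = {(86,63), (87,63), (88,63)}
  {87} × {62, 63, 64} = {(87,62), (87,63), (87,64)}
  {88} × {62, 63, 64} = {(88,62), (88,63), (88,64)}
  {86, 87} × {62, 63} = {(86,62), (86,63), (87,62), (87,63)}
  {86, 88} × {62, 63} = {(86,62), (86,63), (88,62), (88,63)}
  {87, 88} × {62, 63} = {(87,62), (87,63), (88,62), (88,63)}
  {86, 87} × {62, 63, 64} = {(86,62), (86,63), (86,64), (87,62), (87,63), (87,64)}
  {86, 88} × {62, 63, 64} = {(86,62), (86,63), (86,64), (88,62), (88,63), (88,64)}
  {86, 87, 88} × {62, 63} = {(86,62), (86,63), (87,62), (87,63), (88,62), (88,63)}
  {87, 88} × {62, 63, 64} = {(87,62), (87,63), (87,64), (88,62), (88,63), (88,64)}
  {86, 87, 88} × {62, 63, 64} = {(86,62), (86,63), (86,64), (87,62), (87,63), (87,64), (88,62), (88,63), (88,64)}
These 29 distinct sets form the basis B.
Close under arbitrary unions to get τ_{X×Y}; counting gives |τ_{X×Y}| = 125.


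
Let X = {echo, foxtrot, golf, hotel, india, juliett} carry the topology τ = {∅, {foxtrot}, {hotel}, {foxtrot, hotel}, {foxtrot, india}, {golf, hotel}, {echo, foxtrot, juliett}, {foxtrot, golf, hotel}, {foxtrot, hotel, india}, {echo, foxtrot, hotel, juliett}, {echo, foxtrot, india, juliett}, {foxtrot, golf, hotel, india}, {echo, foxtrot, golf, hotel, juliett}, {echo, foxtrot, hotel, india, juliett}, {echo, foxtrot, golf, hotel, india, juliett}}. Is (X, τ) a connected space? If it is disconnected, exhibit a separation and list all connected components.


(X, τ) is disconnected; components = [{golf, hotel}, {echo, foxtrot, india, juliett}].

Find clopen sets (U ∈ τ with X ∖ U ∈ τ):
  U = ∅, X ∖ U = {echo, foxtrot, golf, hotel, india, juliett} — both open, so U is clopen.
  U = {golf, hotel}, X ∖ U = {echo, foxtrot, india, juliett} — both open, so U is clopen.
  U = {echo, foxtrot, india, juliett}, X ∖ U = {golf, hotel} — both open, so U is clopen.
  U = {echo, foxtrot, golf, hotel, india, juliett}, X ∖ U = ∅ — both open, so U is clopen.
Nontrivial clopen(s) exist: e.g. {echo, foxtrot, india, juliett}. So (X, τ) is disconnected.
Compute connected components by grouping points that agree on all clopens:
  component: {golf, hotel}
  component: {echo, foxtrot, india, juliett}


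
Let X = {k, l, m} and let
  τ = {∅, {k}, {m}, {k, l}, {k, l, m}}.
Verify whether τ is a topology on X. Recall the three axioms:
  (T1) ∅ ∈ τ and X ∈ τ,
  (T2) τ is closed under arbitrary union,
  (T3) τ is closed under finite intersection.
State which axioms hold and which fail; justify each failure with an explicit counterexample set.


τ is NOT a topology on X.

Axiom (T1): ∅ ∈ τ? Yes; X ∈ τ? Yes.
Axiom (T2/T3): check pairwise unions and intersections of members of τ.
Counterexample for (T2): {k} ∪ {m} = {k, m} ∉ τ. Therefore τ is NOT a topology.


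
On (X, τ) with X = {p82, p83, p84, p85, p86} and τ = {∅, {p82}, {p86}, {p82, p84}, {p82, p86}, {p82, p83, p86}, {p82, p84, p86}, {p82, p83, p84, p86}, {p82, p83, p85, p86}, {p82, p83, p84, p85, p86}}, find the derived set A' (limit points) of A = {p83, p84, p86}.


A' = {p83, p85}

For each x ∈ X, list the open sets U ∈ τ with x ∈ U, then check whether U ∩ (A ∖ {x}) ≠ ∅ for every such U.
  x = p82: open {p82} ∋ x has {p82} ∩ (A ∖ {p82}) = ∅, so x is NOT a limit point.
  x = p83: opens ∋ x are {p82, p83, p86}, {p82, p83, p84, p86}, {p82, p83, p85, p86}, {p82, p83, p84, p85, p86}; each meets A ∖ {p83}, so x IS a limit point.
  x = p84: open {p82, p84} ∋ x has {p82, p84} ∩ (A ∖ {p84}) = ∅, so x is NOT a limit point.
  x = p85: opens ∋ x are {p82, p83, p85, p86}, {p82, p83, p84, p85, p86}; each meets A ∖ {p85}, so x IS a limit point.
  x = p86: open {p86} ∋ x has {p86} ∩ (A ∖ {p86}) = ∅, so x is NOT a limit point.
Collecting: A' = {p83, p85}.


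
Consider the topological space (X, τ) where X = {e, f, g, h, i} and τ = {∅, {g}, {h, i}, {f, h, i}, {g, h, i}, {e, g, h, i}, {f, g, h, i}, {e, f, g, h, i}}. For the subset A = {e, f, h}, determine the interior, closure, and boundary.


int(A) = ∅, cl(A) = {e, f, h, i}, ∂A = {e, f, h, i}.

Closed sets in (X, τ) are complements of opens:
  closed(X, τ) = {∅, {e}, {f}, {e, f}, {e, g}, {e, f, g}, {e, f, h, i}, {e, f, g, h, i}}.
int(A) = ⋃ {U ∈ τ : U ⊆ A}. Opens contained in A: ∅.
Taking the union of these: int(A) = ∅.
cl(A) = ⋂ {C closed : A ⊆ C}. Closed sets containing A: {e, f, h, i}, {e, f, g, h, i}.
Intersecting these: cl(A) = {e, f, h, i}.
∂A = cl(A) ∖ int(A) = {e, f, h, i} ∖ ∅ = {e, f, h, i}.


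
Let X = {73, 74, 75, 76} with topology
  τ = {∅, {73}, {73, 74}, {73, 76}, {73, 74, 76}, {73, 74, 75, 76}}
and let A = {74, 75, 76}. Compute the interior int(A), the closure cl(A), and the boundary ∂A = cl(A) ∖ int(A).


int(A) = ∅, cl(A) = {74, 75, 76}, ∂A = {74, 75, 76}.

Closed sets in (X, τ) are complements of opens:
  closed(X, τ) = {∅, {75}, {74, 75}, {75, 76}, {74, 75, 76}, {73, 74, 75, 76}}.
int(A) = ⋃ {U ∈ τ : U ⊆ A}. Opens contained in A: ∅.
Taking the union of these: int(A) = ∅.
cl(A) = ⋂ {C closed : A ⊆ C}. Closed sets containing A: {74, 75, 76}, {73, 74, 75, 76}.
Intersecting these: cl(A) = {74, 75, 76}.
∂A = cl(A) ∖ int(A) = {74, 75, 76} ∖ ∅ = {74, 75, 76}.


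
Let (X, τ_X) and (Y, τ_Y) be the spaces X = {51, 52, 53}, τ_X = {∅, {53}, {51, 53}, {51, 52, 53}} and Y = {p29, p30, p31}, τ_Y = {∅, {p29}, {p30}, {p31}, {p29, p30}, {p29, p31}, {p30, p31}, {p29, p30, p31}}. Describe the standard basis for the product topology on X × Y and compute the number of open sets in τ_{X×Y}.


Basis B = {∅ × ∅, {53} × {p29}, {53} × {p30}, {53} × {p31}, {51, 53} × {p29}, {51, 53} × {p30}, {51, 53} × {p31}, {53} × {p29, p30}, {53} × {p29, p31}, {53} × {p30, p31}, {51, 52, 53} × {p29}, {51, 52, 53} × {p30}, {51, 52, 53} × {p31}, {53} × {p29, p30, p31}, {51, 53} × {p29, p30}, {51, 53} × {p29, p31}, {51, 53} × {p30, p31}, {51, 53} × {p29, p30, p31}, {51, 52, 53} × {p29, p30}, {51, 52, 53} × {p29, p31}, {51, 52, 53} × {p30, p31}, {51, 52, 53} × {p29, p30, p31}}; |τ_{X×Y}| = 64.

Enumerate products U × V with U ∈ τ_X, V ∈ τ_Y (deduplicated):
  ∅ × ∅ = {} (∅)
  {53} × {p29} = {(53,p29)}
  {53} × {p30} = {(53,p30)}
  {53} × {p31} = {(53,p31)}
  {51, 53} × {p29} = {(51,p29), (53,p29)}
  {51, 53} × {p30} = {(51,p30), (53,p30)}
  {51, 53} × {p31} = {(51,p31), (53,p31)}
  {53} × {p29, p30} = {(53,p29), (53,p30)}
  {53} × {p29, p31} = {(53,p29), (53,p31)}
  {53} × {p30, p31} = {(53,p30), (53,p31)}
  {51, 52, 53} × {p29} = {(51,p29), (52,p29), (53,p29)}
  {51, 52, 53} × {p30} = {(51,p30), (52,p30), (53,p30)}
  {51, 52, 53} × {p31} = {(51,p31), (52,p31), (53,p31)}
  {53} × {p29, p30, p31} = {(53,p29), (53,p30), (53,p31)}
  {51, 53} × {p29, p30} = {(51,p29), (51,p30), (53,p29), (53,p30)}
  {51, 53} × {p29, p31} = {(51,p29), (51,p31), (53,p29), (53,p31)}
  {51, 53} × {p30, p31} = {(51,p30), (51,p31), (53,p30), (53,p31)}
  {51, 53} × {p29, p30, p31} = {(51,p29), (51,p30), (51,p31), (53,p29), (53,p30), (53,p31)}
  {51, 52, 53} × {p29, p30} = {(51,p29), (51,p30), (52,p29), (52,p30), (53,p29), (53,p30)}
  {51, 52, 53} × {p29, p31} = {(51,p29), (51,p31), (52,p29), (52,p31), (53,p29), (53,p31)}
  {51, 52, 53} × {p30, p31} = {(51,p30), (51,p31), (52,p30), (52,p31), (53,p30), (53,p31)}
  {51, 52, 53} × {p29, p30, p31} = {(51,p29), (51,p30), (51,p31), (52,p29), (52,p30), (52,p31), (53,p29), (53,p30), (53,p31)}
These 22 distinct sets form the basis B.
Close under arbitrary unions to get τ_{X×Y}; counting gives |τ_{X×Y}| = 64.


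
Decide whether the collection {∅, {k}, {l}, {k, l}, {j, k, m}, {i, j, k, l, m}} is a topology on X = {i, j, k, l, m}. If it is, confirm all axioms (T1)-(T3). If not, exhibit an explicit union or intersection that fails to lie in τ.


τ is NOT a topology on X.

Axiom (T1): ∅ ∈ τ? Yes; X ∈ τ? Yes.
Axiom (T2/T3): check pairwise unions and intersections of members of τ.
Counterexample for (T2): {l} ∪ {j, k, m} = {j, k, l, m} ∉ τ. Therefore τ is NOT a topology.


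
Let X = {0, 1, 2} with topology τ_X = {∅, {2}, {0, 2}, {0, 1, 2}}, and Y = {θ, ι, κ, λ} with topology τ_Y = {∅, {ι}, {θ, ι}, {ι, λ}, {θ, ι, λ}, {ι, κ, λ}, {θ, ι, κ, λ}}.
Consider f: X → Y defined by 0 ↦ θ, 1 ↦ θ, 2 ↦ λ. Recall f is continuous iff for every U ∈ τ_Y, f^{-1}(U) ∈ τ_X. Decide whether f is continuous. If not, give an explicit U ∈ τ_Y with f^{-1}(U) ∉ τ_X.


f is NOT continuous.

Compute f^{-1}(U) for each U ∈ τ_Y:
  U = ∅: f^{-1}(U) = ∅ ∈ τ_X ✓.
  U = {ι}: f^{-1}(U) = ∅ ∈ τ_X ✓.
  U = {θ, ι}: f^{-1}(U) = {0, 1} ∉ τ_X ✗.
  U = {ι, λ}: f^{-1}(U) = {2} ∈ τ_X ✓.
  U = {θ, ι, λ}: f^{-1}(U) = {0, 1, 2} ∈ τ_X ✓.
  U = {ι, κ, λ}: f^{-1}(U) = {2} ∈ τ_X ✓.
  U = {θ, ι, κ, λ}: f^{-1}(U) = {0, 1, 2} ∈ τ_X ✓.
Found U = {θ, ι} with f^{-1}(U) = {0, 1} not in τ_X. Therefore f is NOT continuous.


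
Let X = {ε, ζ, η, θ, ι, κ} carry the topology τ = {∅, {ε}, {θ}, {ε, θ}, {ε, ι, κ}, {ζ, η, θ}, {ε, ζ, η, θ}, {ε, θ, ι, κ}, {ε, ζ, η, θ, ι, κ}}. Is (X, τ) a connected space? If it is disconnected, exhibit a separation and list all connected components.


(X, τ) is disconnected; components = [{ε, ι, κ}, {ζ, η, θ}].

Find clopen sets (U ∈ τ with X ∖ U ∈ τ):
  U = ∅, X ∖ U = {ε, ζ, η, θ, ι, κ} — both open, so U is clopen.
  U = {ε, ι, κ}, X ∖ U = {ζ, η, θ} — both open, so U is clopen.
  U = {ζ, η, θ}, X ∖ U = {ε, ι, κ} — both open, so U is clopen.
  U = {ε, ζ, η, θ, ι, κ}, X ∖ U = ∅ — both open, so U is clopen.
Nontrivial clopen(s) exist: e.g. {ε, ι, κ}. So (X, τ) is disconnected.
Compute connected components by grouping points that agree on all clopens:
  component: {ε, ι, κ}
  component: {ζ, η, θ}


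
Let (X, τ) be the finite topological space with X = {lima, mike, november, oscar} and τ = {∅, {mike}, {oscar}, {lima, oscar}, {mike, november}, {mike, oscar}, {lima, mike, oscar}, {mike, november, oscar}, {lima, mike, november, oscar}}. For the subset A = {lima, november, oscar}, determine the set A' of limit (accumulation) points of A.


A' = {lima}

For each x ∈ X, list the open sets U ∈ τ with x ∈ U, then check whether U ∩ (A ∖ {x}) ≠ ∅ for every such U.
  x = lima: opens ∋ x are {lima, oscar}, {lima, mike, oscar}, {lima, mike, november, oscar}; each meets A ∖ {lima}, so x IS a limit point.
  x = mike: open {mike} ∋ x has {mike} ∩ (A ∖ {mike}) = ∅, so x is NOT a limit point.
  x = november: open {mike, november} ∋ x has {mike, november} ∩ (A ∖ {november}) = ∅, so x is NOT a limit point.
  x = oscar: open {oscar} ∋ x has {oscar} ∩ (A ∖ {oscar}) = ∅, so x is NOT a limit point.
Collecting: A' = {lima}.


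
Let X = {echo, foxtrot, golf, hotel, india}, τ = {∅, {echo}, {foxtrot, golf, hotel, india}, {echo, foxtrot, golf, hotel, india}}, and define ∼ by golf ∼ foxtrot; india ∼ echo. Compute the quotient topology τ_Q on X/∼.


X/∼ = {[echo=india], [foxtrot=golf], [hotel]}; |τ_Q| = 2.

Equivalence classes: [echo=india], [foxtrot=golf], [hotel].
Quotient map π: X → X/∼ sends echo ↦ [echo=india], foxtrot ↦ [foxtrot=golf], golf ↦ [foxtrot=golf], hotel ↦ [hotel], india ↦ [echo=india].
For each subset V ⊆ X/∼, compute π^{-1}(V) ⊆ X and check whether π^{-1}(V) ∈ τ. V is open in τ_Q iff π^{-1}(V) ∈ τ.
  V = {}: π^{-1}(V) = ∅ ∈ τ ✓.
  V = {[echo=india]}: π^{-1}(V) = {echo, india} ∉ τ ✗.
  V = {[foxtrot=golf]}: π^{-1}(V) = {foxtrot, golf} ∉ τ ✗.
  V = {[echo=india], [foxtrot=golf]}: π^{-1}(V) = {echo, foxtrot, golf, india} ∉ τ ✗.
  V = {[hotel]}: π^{-1}(V) = {hotel} ∉ τ ✗.
  V = {[echo=india], [hotel]}: π^{-1}(V) = {echo, hotel, india} ∉ τ ✗.
  V = {[foxtrot=golf], [hotel]}: π^{-1}(V) = {foxtrot, golf, hotel} ∉ τ ✗.
  V = {[echo=india], [foxtrot=golf], [hotel]}: π^{-1}(V) = {echo, foxtrot, golf, hotel, india} ∈ τ ✓.
Open sets in the quotient: τ_Q = {{}, {[echo=india], [foxtrot=golf], [hotel]}} (2 elements).


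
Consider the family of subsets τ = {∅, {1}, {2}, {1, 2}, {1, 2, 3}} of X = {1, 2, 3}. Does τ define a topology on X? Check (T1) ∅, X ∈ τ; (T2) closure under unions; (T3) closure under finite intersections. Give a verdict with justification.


τ IS a topology on X.

Axiom (T1): ∅ ∈ τ? Yes; X ∈ τ? Yes.
Axiom (T2/T3): check pairwise unions and intersections of members of τ.
All pairwise intersections and unions checked — each lies in τ. Therefore τ satisfies (T1), (T2), (T3): it IS a topology on X.


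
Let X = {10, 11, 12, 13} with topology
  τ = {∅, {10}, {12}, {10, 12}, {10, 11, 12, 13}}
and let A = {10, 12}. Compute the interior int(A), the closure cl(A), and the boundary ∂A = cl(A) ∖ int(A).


int(A) = {10, 12}, cl(A) = {10, 11, 12, 13}, ∂A = {11, 13}.

Closed sets in (X, τ) are complements of opens:
  closed(X, τ) = {∅, {11, 13}, {10, 11, 13}, {11, 12, 13}, {10, 11, 12, 13}}.
int(A) = ⋃ {U ∈ τ : U ⊆ A}. Opens contained in A: ∅, {10}, {12}, {10, 12}.
Taking the union of these: int(A) = {10, 12}.
cl(A) = ⋂ {C closed : A ⊆ C}. Closed sets containing A: {10, 11, 12, 13}.
Intersecting these: cl(A) = {10, 11, 12, 13}.
∂A = cl(A) ∖ int(A) = {10, 11, 12, 13} ∖ {10, 12} = {11, 13}.


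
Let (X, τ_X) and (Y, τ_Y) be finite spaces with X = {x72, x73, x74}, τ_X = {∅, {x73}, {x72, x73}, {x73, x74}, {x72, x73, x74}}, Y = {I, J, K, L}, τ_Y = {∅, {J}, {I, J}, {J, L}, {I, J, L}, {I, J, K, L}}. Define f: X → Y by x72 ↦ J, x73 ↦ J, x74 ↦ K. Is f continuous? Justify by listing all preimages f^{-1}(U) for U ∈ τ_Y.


f IS continuous.

Compute f^{-1}(U) for each U ∈ τ_Y:
  U = ∅: f^{-1}(U) = ∅ ∈ τ_X ✓.
  U = {J}: f^{-1}(U) = {x72, x73} ∈ τ_X ✓.
  U = {I, J}: f^{-1}(U) = {x72, x73} ∈ τ_X ✓.
  U = {J, L}: f^{-1}(U) = {x72, x73} ∈ τ_X ✓.
  U = {I, J, L}: f^{-1}(U) = {x72, x73} ∈ τ_X ✓.
  U = {I, J, K, L}: f^{-1}(U) = {x72, x73, x74} ∈ τ_X ✓.
Every preimage lies in τ_X, so f IS continuous.


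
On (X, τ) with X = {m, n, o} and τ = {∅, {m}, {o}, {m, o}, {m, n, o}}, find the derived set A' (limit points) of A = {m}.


A' = {n}

For each x ∈ X, list the open sets U ∈ τ with x ∈ U, then check whether U ∩ (A ∖ {x}) ≠ ∅ for every such U.
  x = m: open {m} ∋ x has {m} ∩ (A ∖ {m}) = ∅, so x is NOT a limit point.
  x = n: opens ∋ x are {m, n, o}; each meets A ∖ {n}, so x IS a limit point.
  x = o: open {o} ∋ x has {o} ∩ (A ∖ {o}) = ∅, so x is NOT a limit point.
Collecting: A' = {n}.


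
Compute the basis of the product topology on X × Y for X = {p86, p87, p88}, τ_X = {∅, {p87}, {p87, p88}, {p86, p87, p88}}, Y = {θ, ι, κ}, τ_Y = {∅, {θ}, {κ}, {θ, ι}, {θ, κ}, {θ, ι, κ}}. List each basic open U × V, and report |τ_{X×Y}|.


Basis B = {∅ × ∅, {p87} × {θ}, {p87} × {κ}, {p87} × {θ, ι}, {p87} × {θ, κ}, {p87, p88} × {θ}, {p87, p88} × {κ}, {p86, p87, p88} × {θ}, {p86, p87, p88} × {κ}, {p87} × {θ, ι, κ}, {p87, p88} × {θ, ι}, {p87, p88} × {θ, κ}, {p86, p87, p88} × {θ, ι}, {p86, p87, p88} × {θ, κ}, {p87, p88} × {θ, ι, κ}, {p86, p87, p88} × {θ, ι, κ}}; |τ_{X×Y}| = 40.

Enumerate products U × V with U ∈ τ_X, V ∈ τ_Y (deduplicated):
  ∅ × ∅ = {} (∅)
  {p87} × {θ} = {(p87,θ)}
  {p87} × {κ} = {(p87,κ)}
  {p87} × {θ, ι} = {(p87,θ), (p87,ι)}
  {p87} × {θ, κ} = {(p87,θ), (p87,κ)}
  {p87, p88} × {θ} = {(p87,θ), (p88,θ)}
  {p87, p88} × {κ} = {(p87,κ), (p88,κ)}
  {p86, p87, p88} × {θ} = {(p86,θ), (p87,θ), (p88,θ)}
  {p86, p87, p88} × {κ} = {(p86,κ), (p87,κ), (p88,κ)}
  {p87} × {θ, ι, κ} = {(p87,θ), (p87,ι), (p87,κ)}
  {p87, p88} × {θ, ι} = {(p87,θ), (p87,ι), (p88,θ), (p88,ι)}
  {p87, p88} × {θ, κ} = {(p87,θ), (p87,κ), (p88,θ), (p88,κ)}
  {p86, p87, p88} × {θ, ι} = {(p86,θ), (p86,ι), (p87,θ), (p87,ι), (p88,θ), (p88,ι)}
  {p86, p87, p88} × {θ, κ} = {(p86,θ), (p86,κ), (p87,θ), (p87,κ), (p88,θ), (p88,κ)}
  {p87, p88} × {θ, ι, κ} = {(p87,θ), (p87,ι), (p87,κ), (p88,θ), (p88,ι), (p88,κ)}
  {p86, p87, p88} × {θ, ι, κ} = {(p86,θ), (p86,ι), (p86,κ), (p87,θ), (p87,ι), (p87,κ), (p88,θ), (p88,ι), (p88,κ)}
These 16 distinct sets form the basis B.
Close under arbitrary unions to get τ_{X×Y}; counting gives |τ_{X×Y}| = 40.


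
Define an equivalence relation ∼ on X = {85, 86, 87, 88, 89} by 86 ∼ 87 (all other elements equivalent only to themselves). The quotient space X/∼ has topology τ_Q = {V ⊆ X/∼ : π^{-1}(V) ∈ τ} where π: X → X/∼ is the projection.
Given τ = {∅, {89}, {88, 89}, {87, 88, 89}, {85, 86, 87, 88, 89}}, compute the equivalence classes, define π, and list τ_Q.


X/∼ = {[85], [86=87], [88], [89]}; |τ_Q| = 4.

Equivalence classes: [85], [86=87], [88], [89].
Quotient map π: X → X/∼ sends 85 ↦ [85], 86 ↦ [86=87], 87 ↦ [86=87], 88 ↦ [88], 89 ↦ [89].
For each subset V ⊆ X/∼, compute π^{-1}(V) ⊆ X and check whether π^{-1}(V) ∈ τ. V is open in τ_Q iff π^{-1}(V) ∈ τ.
  V = {}: π^{-1}(V) = ∅ ∈ τ ✓.
  V = {[85]}: π^{-1}(V) = {85} ∉ τ ✗.
  V = {[86=87]}: π^{-1}(V) = {86, 87} ∉ τ ✗.
  V = {[85], [86=87]}: π^{-1}(V) = {85, 86, 87} ∉ τ ✗.
  V = {[88]}: π^{-1}(V) = {88} ∉ τ ✗.
  V = {[85], [88]}: π^{-1}(V) = {85, 88} ∉ τ ✗.
  V = {[86=87], [88]}: π^{-1}(V) = {86, 87, 88} ∉ τ ✗.
  V = {[85], [86=87], [88]}: π^{-1}(V) = {85, 86, 87, 88} ∉ τ ✗.
  V = {[89]}: π^{-1}(V) = {89} ∈ τ ✓.
  V = {[85], [89]}: π^{-1}(V) = {85, 89} ∉ τ ✗.
  V = {[86=87], [89]}: π^{-1}(V) = {86, 87, 89} ∉ τ ✗.
  V = {[85], [86=87], [89]}: π^{-1}(V) = {85, 86, 87, 89} ∉ τ ✗.
  V = {[88], [89]}: π^{-1}(V) = {88, 89} ∈ τ ✓.
  V = {[85], [88], [89]}: π^{-1}(V) = {85, 88, 89} ∉ τ ✗.
  V = {[86=87], [88], [89]}: π^{-1}(V) = {86, 87, 88, 89} ∉ τ ✗.
  V = {[85], [86=87], [88], [89]}: π^{-1}(V) = {85, 86, 87, 88, 89} ∈ τ ✓.
Open sets in the quotient: τ_Q = {{}, {[89]}, {[88], [89]}, {[85], [86=87], [88], [89]}} (4 elements).


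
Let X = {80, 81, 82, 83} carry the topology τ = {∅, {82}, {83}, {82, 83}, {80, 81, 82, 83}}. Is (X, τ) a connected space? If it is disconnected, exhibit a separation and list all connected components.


(X, τ) is connected.

Find clopen sets (U ∈ τ with X ∖ U ∈ τ):
  U = ∅, X ∖ U = {80, 81, 82, 83} — both open, so U is clopen.
  U = {80, 81, 82, 83}, X ∖ U = ∅ — both open, so U is clopen.
Only trivial clopens (∅ and X) exist, so (X, τ) is connected.
Compute connected components by grouping points that agree on all clopens:
  component: {80, 81, 82, 83}


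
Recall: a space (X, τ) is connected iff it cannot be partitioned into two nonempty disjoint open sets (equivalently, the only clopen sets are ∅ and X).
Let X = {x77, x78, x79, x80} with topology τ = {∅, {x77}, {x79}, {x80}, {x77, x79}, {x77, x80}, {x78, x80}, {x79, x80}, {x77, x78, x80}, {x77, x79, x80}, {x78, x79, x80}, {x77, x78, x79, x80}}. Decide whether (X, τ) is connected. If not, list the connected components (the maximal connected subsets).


(X, τ) is disconnected; components = [{x77}, {x79}, {x78, x80}].

Find clopen sets (U ∈ τ with X ∖ U ∈ τ):
  U = ∅, X ∖ U = {x77, x78, x79, x80} — both open, so U is clopen.
  U = {x77}, X ∖ U = {x78, x79, x80} — both open, so U is clopen.
  U = {x79}, X ∖ U = {x77, x78, x80} — both open, so U is clopen.
  U = {x77, x79}, X ∖ U = {x78, x80} — both open, so U is clopen.
  U = {x78, x80}, X ∖ U = {x77, x79} — both open, so U is clopen.
  U = {x77, x78, x80}, X ∖ U = {x79} — both open, so U is clopen.
  U = {x78, x79, x80}, X ∖ U = {x77} — both open, so U is clopen.
  U = {x77, x78, x79, x80}, X ∖ U = ∅ — both open, so U is clopen.
Nontrivial clopen(s) exist: e.g. {x77, x79}. So (X, τ) is disconnected.
Compute connected components by grouping points that agree on all clopens:
  component: {x77}
  component: {x79}
  component: {x78, x80}


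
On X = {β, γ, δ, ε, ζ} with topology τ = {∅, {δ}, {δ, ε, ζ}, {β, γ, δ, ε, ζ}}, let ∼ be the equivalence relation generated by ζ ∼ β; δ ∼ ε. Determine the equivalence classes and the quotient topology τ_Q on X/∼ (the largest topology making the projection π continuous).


X/∼ = {[β=ζ], [γ], [δ=ε]}; |τ_Q| = 2.

Equivalence classes: [β=ζ], [γ], [δ=ε].
Quotient map π: X → X/∼ sends β ↦ [β=ζ], γ ↦ [γ], δ ↦ [δ=ε], ε ↦ [δ=ε], ζ ↦ [β=ζ].
For each subset V ⊆ X/∼, compute π^{-1}(V) ⊆ X and check whether π^{-1}(V) ∈ τ. V is open in τ_Q iff π^{-1}(V) ∈ τ.
  V = {}: π^{-1}(V) = ∅ ∈ τ ✓.
  V = {[β=ζ]}: π^{-1}(V) = {β, ζ} ∉ τ ✗.
  V = {[γ]}: π^{-1}(V) = {γ} ∉ τ ✗.
  V = {[β=ζ], [γ]}: π^{-1}(V) = {β, γ, ζ} ∉ τ ✗.
  V = {[δ=ε]}: π^{-1}(V) = {δ, ε} ∉ τ ✗.
  V = {[β=ζ], [δ=ε]}: π^{-1}(V) = {β, δ, ε, ζ} ∉ τ ✗.
  V = {[γ], [δ=ε]}: π^{-1}(V) = {γ, δ, ε} ∉ τ ✗.
  V = {[β=ζ], [γ], [δ=ε]}: π^{-1}(V) = {β, γ, δ, ε, ζ} ∈ τ ✓.
Open sets in the quotient: τ_Q = {{}, {[β=ζ], [γ], [δ=ε]}} (2 elements).


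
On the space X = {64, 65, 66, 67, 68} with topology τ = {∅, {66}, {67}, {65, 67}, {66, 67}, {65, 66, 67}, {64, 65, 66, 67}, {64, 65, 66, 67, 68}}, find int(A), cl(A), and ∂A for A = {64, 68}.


int(A) = ∅, cl(A) = {64, 68}, ∂A = {64, 68}.

Closed sets in (X, τ) are complements of opens:
  closed(X, τ) = {∅, {68}, {64, 68}, {64, 65, 68}, {64, 66, 68}, {64, 65, 66, 68}, {64, 65, 67, 68}, {64, 65, 66, 67, 68}}.
int(A) = ⋃ {U ∈ τ : U ⊆ A}. Opens contained in A: ∅.
Taking the union of these: int(A) = ∅.
cl(A) = ⋂ {C closed : A ⊆ C}. Closed sets containing A: {64, 68}, {64, 65, 68}, {64, 66, 68}, {64, 65, 66, 68}, {64, 65, 67, 68}, {64, 65, 66, 67, 68}.
Intersecting these: cl(A) = {64, 68}.
∂A = cl(A) ∖ int(A) = {64, 68} ∖ ∅ = {64, 68}.


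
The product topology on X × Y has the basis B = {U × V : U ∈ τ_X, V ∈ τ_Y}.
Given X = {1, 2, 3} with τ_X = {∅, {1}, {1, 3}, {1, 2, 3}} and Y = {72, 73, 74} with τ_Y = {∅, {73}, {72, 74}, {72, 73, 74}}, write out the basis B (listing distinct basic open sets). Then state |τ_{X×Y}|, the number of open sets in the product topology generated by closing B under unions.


Basis B = {∅ × ∅, {1} × {73}, {1} × {72, 74}, {1, 3} × {73}, {1} × {72, 73, 74}, {1, 2, 3} × {73}, {1, 3} × {72, 74}, {1, 3} × {72, 73, 74}, {1, 2, 3} × {72, 74}, {1, 2, 3} × {72, 73, 74}}; |τ_{X×Y}| = 16.

Enumerate products U × V with U ∈ τ_X, V ∈ τ_Y (deduplicated):
  ∅ × ∅ = {} (∅)
  {1} × {73} = {(1,73)}
  {1} × {72, 74} = {(1,72), (1,74)}
  {1, 3} × {73} = {(1,73), (3,73)}
  {1} × {72, 73, 74} = {(1,72), (1,73), (1,74)}
  {1, 2, 3} × {73} = {(1,73), (2,73), (3,73)}
  {1, 3} × {72, 74} = {(1,72), (1,74), (3,72), (3,74)}
  {1, 3} × {72, 73, 74} = {(1,72), (1,73), (1,74), (3,72), (3,73), (3,74)}
  {1, 2, 3} × {72, 74} = {(1,72), (1,74), (2,72), (2,74), (3,72), (3,74)}
  {1, 2, 3} × {72, 73, 74} = {(1,72), (1,73), (1,74), (2,72), (2,73), (2,74), (3,72), (3,73), (3,74)}
These 10 distinct sets form the basis B.
Close under arbitrary unions to get τ_{X×Y}; counting gives |τ_{X×Y}| = 16.


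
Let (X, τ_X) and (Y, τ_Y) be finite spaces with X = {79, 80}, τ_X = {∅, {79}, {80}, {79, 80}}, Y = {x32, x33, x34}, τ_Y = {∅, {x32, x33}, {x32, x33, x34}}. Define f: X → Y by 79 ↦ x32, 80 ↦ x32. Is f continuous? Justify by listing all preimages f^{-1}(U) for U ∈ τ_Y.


f IS continuous.

Compute f^{-1}(U) for each U ∈ τ_Y:
  U = ∅: f^{-1}(U) = ∅ ∈ τ_X ✓.
  U = {x32, x33}: f^{-1}(U) = {79, 80} ∈ τ_X ✓.
  U = {x32, x33, x34}: f^{-1}(U) = {79, 80} ∈ τ_X ✓.
Every preimage lies in τ_X, so f IS continuous.


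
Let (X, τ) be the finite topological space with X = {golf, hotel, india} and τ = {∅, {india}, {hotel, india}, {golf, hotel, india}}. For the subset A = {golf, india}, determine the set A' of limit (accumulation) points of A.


A' = {golf, hotel}

For each x ∈ X, list the open sets U ∈ τ with x ∈ U, then check whether U ∩ (A ∖ {x}) ≠ ∅ for every such U.
  x = golf: opens ∋ x are {golf, hotel, india}; each meets A ∖ {golf}, so x IS a limit point.
  x = hotel: opens ∋ x are {hotel, india}, {golf, hotel, india}; each meets A ∖ {hotel}, so x IS a limit point.
  x = india: open {india} ∋ x has {india} ∩ (A ∖ {india}) = ∅, so x is NOT a limit point.
Collecting: A' = {golf, hotel}.


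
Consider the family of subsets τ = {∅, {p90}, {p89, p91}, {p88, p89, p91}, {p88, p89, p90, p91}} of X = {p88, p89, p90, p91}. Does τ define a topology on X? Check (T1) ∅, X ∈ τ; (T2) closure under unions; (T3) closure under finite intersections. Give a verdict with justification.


τ is NOT a topology on X.

Axiom (T1): ∅ ∈ τ? Yes; X ∈ τ? Yes.
Axiom (T2/T3): check pairwise unions and intersections of members of τ.
Counterexample for (T2): {p90} ∪ {p89, p91} = {p89, p90, p91} ∉ τ. Therefore τ is NOT a topology.


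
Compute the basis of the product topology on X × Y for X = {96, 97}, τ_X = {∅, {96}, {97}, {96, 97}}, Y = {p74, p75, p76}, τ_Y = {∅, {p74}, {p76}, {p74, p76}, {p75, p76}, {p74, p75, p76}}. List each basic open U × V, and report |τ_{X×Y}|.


Basis B = {∅ × ∅, {96} × {p74}, {96} × {p76}, {97} × {p74}, {97} × {p76}, {96} × {p74, p76}, {96, 97} × {p74}, {96} × {p75, p76}, {96, 97} × {p76}, {97} × {p74, p76}, {97} × {p75, p76}, {96} × {p74, p75, p76}, {97} × {p74, p75, p76}, {96, 97} × {p74, p76}, {96, 97} × {p75, p76}, {96, 97} × {p74, p75, p76}}; |τ_{X×Y}| = 36.

Enumerate products U × V with U ∈ τ_X, V ∈ τ_Y (deduplicated):
  ∅ × ∅ = {} (∅)
  {96} × {p74} = {(96,p74)}
  {96} × {p76} = {(96,p76)}
  {97} × {p74} = {(97,p74)}
  {97} × {p76} = {(97,p76)}
  {96} × {p74, p76} = {(96,p74), (96,p76)}
  {96, 97} × {p74} = {(96,p74), (97,p74)}
  {96} × {p75, p76} = {(96,p75), (96,p76)}
  {96, 97} × {p76} = {(96,p76), (97,p76)}
  {97} × {p74, p76} = {(97,p74), (97,p76)}
  {97} × {p75, p76} = {(97,p75), (97,p76)}
  {96} × {p74, p75, p76} = {(96,p74), (96,p75), (96,p76)}
  {97} × {p74, p75, p76} = {(97,p74), (97,p75), (97,p76)}
  {96, 97} × {p74, p76} = {(96,p74), (96,p76), (97,p74), (97,p76)}
  {96, 97} × {p75, p76} = {(96,p75), (96,p76), (97,p75), (97,p76)}
  {96, 97} × {p74, p75, p76} = {(96,p74), (96,p75), (96,p76), (97,p74), (97,p75), (97,p76)}
These 16 distinct sets form the basis B.
Close under arbitrary unions to get τ_{X×Y}; counting gives |τ_{X×Y}| = 36.


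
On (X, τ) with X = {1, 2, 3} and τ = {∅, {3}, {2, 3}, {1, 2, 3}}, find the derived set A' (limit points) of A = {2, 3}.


A' = {1, 2}

For each x ∈ X, list the open sets U ∈ τ with x ∈ U, then check whether U ∩ (A ∖ {x}) ≠ ∅ for every such U.
  x = 1: opens ∋ x are {1, 2, 3}; each meets A ∖ {1}, so x IS a limit point.
  x = 2: opens ∋ x are {2, 3}, {1, 2, 3}; each meets A ∖ {2}, so x IS a limit point.
  x = 3: open {3} ∋ x has {3} ∩ (A ∖ {3}) = ∅, so x is NOT a limit point.
Collecting: A' = {1, 2}.


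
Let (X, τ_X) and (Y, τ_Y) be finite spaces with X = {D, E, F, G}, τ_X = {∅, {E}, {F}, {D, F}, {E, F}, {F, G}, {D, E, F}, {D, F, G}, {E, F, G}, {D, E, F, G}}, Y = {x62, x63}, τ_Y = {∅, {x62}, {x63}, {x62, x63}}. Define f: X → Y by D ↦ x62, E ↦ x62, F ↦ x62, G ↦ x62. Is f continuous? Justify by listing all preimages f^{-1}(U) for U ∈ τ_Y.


f IS continuous.

Compute f^{-1}(U) for each U ∈ τ_Y:
  U = ∅: f^{-1}(U) = ∅ ∈ τ_X ✓.
  U = {x62}: f^{-1}(U) = {D, E, F, G} ∈ τ_X ✓.
  U = {x63}: f^{-1}(U) = ∅ ∈ τ_X ✓.
  U = {x62, x63}: f^{-1}(U) = {D, E, F, G} ∈ τ_X ✓.
Every preimage lies in τ_X, so f IS continuous.


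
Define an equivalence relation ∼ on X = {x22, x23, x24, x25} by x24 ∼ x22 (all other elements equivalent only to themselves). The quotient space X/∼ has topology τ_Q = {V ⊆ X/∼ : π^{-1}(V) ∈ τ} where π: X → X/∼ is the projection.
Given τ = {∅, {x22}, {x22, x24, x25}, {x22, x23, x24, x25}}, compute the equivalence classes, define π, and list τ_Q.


X/∼ = {[x22=x24], [x23], [x25]}; |τ_Q| = 3.

Equivalence classes: [x22=x24], [x23], [x25].
Quotient map π: X → X/∼ sends x22 ↦ [x22=x24], x23 ↦ [x23], x24 ↦ [x22=x24], x25 ↦ [x25].
For each subset V ⊆ X/∼, compute π^{-1}(V) ⊆ X and check whether π^{-1}(V) ∈ τ. V is open in τ_Q iff π^{-1}(V) ∈ τ.
  V = {}: π^{-1}(V) = ∅ ∈ τ ✓.
  V = {[x22=x24]}: π^{-1}(V) = {x22, x24} ∉ τ ✗.
  V = {[x23]}: π^{-1}(V) = {x23} ∉ τ ✗.
  V = {[x22=x24], [x23]}: π^{-1}(V) = {x22, x23, x24} ∉ τ ✗.
  V = {[x25]}: π^{-1}(V) = {x25} ∉ τ ✗.
  V = {[x22=x24], [x25]}: π^{-1}(V) = {x22, x24, x25} ∈ τ ✓.
  V = {[x23], [x25]}: π^{-1}(V) = {x23, x25} ∉ τ ✗.
  V = {[x22=x24], [x23], [x25]}: π^{-1}(V) = {x22, x23, x24, x25} ∈ τ ✓.
Open sets in the quotient: τ_Q = {{}, {[x22=x24], [x25]}, {[x22=x24], [x23], [x25]}} (3 elements).


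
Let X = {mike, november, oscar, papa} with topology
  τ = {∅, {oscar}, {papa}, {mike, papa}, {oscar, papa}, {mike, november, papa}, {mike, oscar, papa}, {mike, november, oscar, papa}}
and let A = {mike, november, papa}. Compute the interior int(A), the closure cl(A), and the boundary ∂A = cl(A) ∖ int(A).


int(A) = {mike, november, papa}, cl(A) = {mike, november, papa}, ∂A = ∅.

Closed sets in (X, τ) are complements of opens:
  closed(X, τ) = {∅, {november}, {oscar}, {mike, november}, {november, oscar}, {mike, november, oscar}, {mike, november, papa}, {mike, november, oscar, papa}}.
int(A) = ⋃ {U ∈ τ : U ⊆ A}. Opens contained in A: ∅, {papa}, {mike, papa}, {mike, november, papa}.
Taking the union of these: int(A) = {mike, november, papa}.
cl(A) = ⋂ {C closed : A ⊆ C}. Closed sets containing A: {mike, november, papa}, {mike, november, oscar, papa}.
Intersecting these: cl(A) = {mike, november, papa}.
∂A = cl(A) ∖ int(A) = {mike, november, papa} ∖ {mike, november, papa} = ∅.


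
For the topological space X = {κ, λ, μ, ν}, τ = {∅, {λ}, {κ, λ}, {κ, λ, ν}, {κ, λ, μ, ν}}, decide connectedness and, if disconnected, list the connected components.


(X, τ) is connected.

Find clopen sets (U ∈ τ with X ∖ U ∈ τ):
  U = ∅, X ∖ U = {κ, λ, μ, ν} — both open, so U is clopen.
  U = {κ, λ, μ, ν}, X ∖ U = ∅ — both open, so U is clopen.
Only trivial clopens (∅ and X) exist, so (X, τ) is connected.
Compute connected components by grouping points that agree on all clopens:
  component: {κ, λ, μ, ν}


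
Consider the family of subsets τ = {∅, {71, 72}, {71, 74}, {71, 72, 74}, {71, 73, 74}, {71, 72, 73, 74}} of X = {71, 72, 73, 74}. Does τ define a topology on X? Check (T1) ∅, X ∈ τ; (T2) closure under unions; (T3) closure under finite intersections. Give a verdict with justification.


τ is NOT a topology on X.

Axiom (T1): ∅ ∈ τ? Yes; X ∈ τ? Yes.
Axiom (T2/T3): check pairwise unions and intersections of members of τ.
Counterexample for (T3): {71, 72} ∩ {71, 74} = {71} ∉ τ. Therefore τ is NOT a topology.


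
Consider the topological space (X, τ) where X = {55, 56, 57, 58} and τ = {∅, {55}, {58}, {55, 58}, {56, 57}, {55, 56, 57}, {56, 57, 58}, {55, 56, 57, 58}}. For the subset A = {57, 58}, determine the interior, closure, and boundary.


int(A) = {58}, cl(A) = {56, 57, 58}, ∂A = {56, 57}.

Closed sets in (X, τ) are complements of opens:
  closed(X, τ) = {∅, {55}, {58}, {55, 58}, {56, 57}, {55, 56, 57}, {56, 57, 58}, {55, 56, 57, 58}}.
int(A) = ⋃ {U ∈ τ : U ⊆ A}. Opens contained in A: ∅, {58}.
Taking the union of these: int(A) = {58}.
cl(A) = ⋂ {C closed : A ⊆ C}. Closed sets containing A: {56, 57, 58}, {55, 56, 57, 58}.
Intersecting these: cl(A) = {56, 57, 58}.
∂A = cl(A) ∖ int(A) = {56, 57, 58} ∖ {58} = {56, 57}.


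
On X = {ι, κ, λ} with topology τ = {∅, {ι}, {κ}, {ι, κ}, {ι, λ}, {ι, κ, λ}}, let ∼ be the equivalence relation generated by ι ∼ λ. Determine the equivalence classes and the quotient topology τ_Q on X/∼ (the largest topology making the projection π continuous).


X/∼ = {[ι=λ], [κ]}; |τ_Q| = 4.

Equivalence classes: [ι=λ], [κ].
Quotient map π: X → X/∼ sends ι ↦ [ι=λ], κ ↦ [κ], λ ↦ [ι=λ].
For each subset V ⊆ X/∼, compute π^{-1}(V) ⊆ X and check whether π^{-1}(V) ∈ τ. V is open in τ_Q iff π^{-1}(V) ∈ τ.
  V = {}: π^{-1}(V) = ∅ ∈ τ ✓.
  V = {[ι=λ]}: π^{-1}(V) = {ι, λ} ∈ τ ✓.
  V = {[κ]}: π^{-1}(V) = {κ} ∈ τ ✓.
  V = {[ι=λ], [κ]}: π^{-1}(V) = {ι, κ, λ} ∈ τ ✓.
Open sets in the quotient: τ_Q = {{}, {[ι=λ]}, {[κ]}, {[ι=λ], [κ]}} (4 elements).


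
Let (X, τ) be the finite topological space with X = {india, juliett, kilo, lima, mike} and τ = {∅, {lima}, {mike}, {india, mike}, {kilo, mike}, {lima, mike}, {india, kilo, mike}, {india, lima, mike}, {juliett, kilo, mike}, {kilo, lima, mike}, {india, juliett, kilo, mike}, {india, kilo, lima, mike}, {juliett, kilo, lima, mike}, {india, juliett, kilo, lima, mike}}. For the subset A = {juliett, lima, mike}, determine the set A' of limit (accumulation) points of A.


A' = {india, juliett, kilo}

For each x ∈ X, list the open sets U ∈ τ with x ∈ U, then check whether U ∩ (A ∖ {x}) ≠ ∅ for every such U.
  x = india: opens ∋ x are {india, mike}, {india, kilo, mike}, {india, lima, mike}, {india, juliett, kilo, mike}, {india, kilo, lima, mike}, {india, juliett, kilo, lima, mike}; each meets A ∖ {india}, so x IS a limit point.
  x = juliett: opens ∋ x are {juliett, kilo, mike}, {india, juliett, kilo, mike}, {juliett, kilo, lima, mike}, {india, juliett, kilo, lima, mike}; each meets A ∖ {juliett}, so x IS a limit point.
  x = kilo: opens ∋ x are {kilo, mike}, {india, kilo, mike}, {juliett, kilo, mike}, {kilo, lima, mike}, {india, juliett, kilo, mike}, {india, kilo, lima, mike}, {juliett, kilo, lima, mike}, {india, juliett, kilo, lima, mike}; each meets A ∖ {kilo}, so x IS a limit point.
  x = lima: open {lima} ∋ x has {lima} ∩ (A ∖ {lima}) = ∅, so x is NOT a limit point.
  x = mike: open {mike} ∋ x has {mike} ∩ (A ∖ {mike}) = ∅, so x is NOT a limit point.
Collecting: A' = {india, juliett, kilo}.


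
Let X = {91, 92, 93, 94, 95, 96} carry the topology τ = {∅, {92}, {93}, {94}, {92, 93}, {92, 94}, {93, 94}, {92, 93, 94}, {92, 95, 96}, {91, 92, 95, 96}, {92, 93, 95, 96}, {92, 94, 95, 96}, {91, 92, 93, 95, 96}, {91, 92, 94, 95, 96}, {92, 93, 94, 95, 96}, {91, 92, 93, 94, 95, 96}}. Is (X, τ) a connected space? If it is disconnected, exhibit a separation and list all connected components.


(X, τ) is disconnected; components = [{93}, {94}, {91, 92, 95, 96}].

Find clopen sets (U ∈ τ with X ∖ U ∈ τ):
  U = ∅, X ∖ U = {91, 92, 93, 94, 95, 96} — both open, so U is clopen.
  U = {93}, X ∖ U = {91, 92, 94, 95, 96} — both open, so U is clopen.
  U = {94}, X ∖ U = {91, 92, 93, 95, 96} — both open, so U is clopen.
  U = {93, 94}, X ∖ U = {91, 92, 95, 96} — both open, so U is clopen.
  U = {91, 92, 95, 96}, X ∖ U = {93, 94} — both open, so U is clopen.
  U = {91, 92, 93, 95, 96}, X ∖ U = {94} — both open, so U is clopen.
  U = {91, 92, 94, 95, 96}, X ∖ U = {93} — both open, so U is clopen.
  U = {91, 92, 93, 94, 95, 96}, X ∖ U = ∅ — both open, so U is clopen.
Nontrivial clopen(s) exist: e.g. {91, 92, 94, 95, 96}. So (X, τ) is disconnected.
Compute connected components by grouping points that agree on all clopens:
  component: {93}
  component: {94}
  component: {91, 92, 95, 96}


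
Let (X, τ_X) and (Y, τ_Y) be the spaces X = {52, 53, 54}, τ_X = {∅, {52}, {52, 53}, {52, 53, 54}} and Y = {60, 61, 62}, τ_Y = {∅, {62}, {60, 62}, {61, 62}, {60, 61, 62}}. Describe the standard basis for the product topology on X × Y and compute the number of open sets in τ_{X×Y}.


Basis B = {∅ × ∅, {52} × {62}, {52} × {60, 62}, {52} × {61, 62}, {52, 53} × {62}, {52} × {60, 61, 62}, {52, 53, 54} × {62}, {52, 53} × {60, 62}, {52, 53} × {61, 62}, {52, 53} × {60, 61, 62}, {52, 53, 54} × {60, 62}, {52, 53, 54} × {61, 62}, {52, 53, 54} × {60, 61, 62}}; |τ_{X×Y}| = 30.

Enumerate products U × V with U ∈ τ_X, V ∈ τ_Y (deduplicated):
  ∅ × ∅ = {} (∅)
  {52} × {62} = {(52,62)}
  {52} × {60, 62} = {(52,60), (52,62)}
  {52} × {61, 62} = {(52,61), (52,62)}
  {52, 53} × {62} = {(52,62), (53,62)}
  {52} × {60, 61, 62} = {(52,60), (52,61), (52,62)}
  {52, 53, 54} × {62} = {(52,62), (53,62), (54,62)}
  {52, 53} × {60, 62} = {(52,60), (52,62), (53,60), (53,62)}
  {52, 53} × {61, 62} = {(52,61), (52,62), (53,61), (53,62)}
  {52, 53} × {60, 61, 62} = {(52,60), (52,61), (52,62), (53,60), (53,61), (53,62)}
  {52, 53, 54} × {60, 62} = {(52,60), (52,62), (53,60), (53,62), (54,60), (54,62)}
  {52, 53, 54} × {61, 62} = {(52,61), (52,62), (53,61), (53,62), (54,61), (54,62)}
  {52, 53, 54} × {60, 61, 62} = {(52,60), (52,61), (52,62), (53,60), (53,61), (53,62), (54,60), (54,61), (54,62)}
These 13 distinct sets form the basis B.
Close under arbitrary unions to get τ_{X×Y}; counting gives |τ_{X×Y}| = 30.


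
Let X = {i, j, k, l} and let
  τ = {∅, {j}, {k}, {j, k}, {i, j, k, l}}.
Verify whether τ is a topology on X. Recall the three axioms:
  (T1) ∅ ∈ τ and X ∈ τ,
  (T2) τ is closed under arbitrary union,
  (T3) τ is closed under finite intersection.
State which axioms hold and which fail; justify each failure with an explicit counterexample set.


τ IS a topology on X.

Axiom (T1): ∅ ∈ τ? Yes; X ∈ τ? Yes.
Axiom (T2/T3): check pairwise unions and intersections of members of τ.
All pairwise intersections and unions checked — each lies in τ. Therefore τ satisfies (T1), (T2), (T3): it IS a topology on X.


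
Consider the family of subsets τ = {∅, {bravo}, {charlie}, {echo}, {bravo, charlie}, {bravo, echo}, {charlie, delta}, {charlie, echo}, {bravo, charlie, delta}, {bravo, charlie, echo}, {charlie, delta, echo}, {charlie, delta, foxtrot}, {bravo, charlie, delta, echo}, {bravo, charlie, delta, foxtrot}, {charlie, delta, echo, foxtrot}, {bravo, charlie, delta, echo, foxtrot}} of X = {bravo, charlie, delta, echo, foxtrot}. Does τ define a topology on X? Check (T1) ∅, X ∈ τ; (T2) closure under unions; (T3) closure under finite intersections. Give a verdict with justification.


τ IS a topology on X.

Axiom (T1): ∅ ∈ τ? Yes; X ∈ τ? Yes.
Axiom (T2/T3): check pairwise unions and intersections of members of τ.
All pairwise intersections and unions checked — each lies in τ. Therefore τ satisfies (T1), (T2), (T3): it IS a topology on X.
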